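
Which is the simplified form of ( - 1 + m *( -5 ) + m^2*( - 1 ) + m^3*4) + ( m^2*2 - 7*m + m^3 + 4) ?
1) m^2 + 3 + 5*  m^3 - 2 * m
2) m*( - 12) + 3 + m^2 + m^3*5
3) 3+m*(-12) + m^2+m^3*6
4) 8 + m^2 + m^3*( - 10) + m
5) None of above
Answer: 2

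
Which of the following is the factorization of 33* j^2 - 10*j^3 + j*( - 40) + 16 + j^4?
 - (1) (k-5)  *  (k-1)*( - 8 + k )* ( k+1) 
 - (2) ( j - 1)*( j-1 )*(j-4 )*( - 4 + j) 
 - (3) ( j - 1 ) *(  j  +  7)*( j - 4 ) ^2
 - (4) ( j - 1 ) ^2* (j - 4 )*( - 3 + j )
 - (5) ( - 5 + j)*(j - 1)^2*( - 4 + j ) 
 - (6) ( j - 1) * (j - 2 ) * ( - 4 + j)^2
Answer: 2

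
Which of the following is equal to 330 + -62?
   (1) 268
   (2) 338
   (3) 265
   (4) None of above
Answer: 1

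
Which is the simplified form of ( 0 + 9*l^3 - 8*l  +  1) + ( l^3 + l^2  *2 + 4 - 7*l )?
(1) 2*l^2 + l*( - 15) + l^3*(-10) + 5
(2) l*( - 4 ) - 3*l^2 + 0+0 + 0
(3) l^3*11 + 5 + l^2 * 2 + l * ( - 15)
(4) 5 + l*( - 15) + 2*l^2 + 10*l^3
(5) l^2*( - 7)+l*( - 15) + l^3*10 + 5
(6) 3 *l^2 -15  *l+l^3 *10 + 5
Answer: 4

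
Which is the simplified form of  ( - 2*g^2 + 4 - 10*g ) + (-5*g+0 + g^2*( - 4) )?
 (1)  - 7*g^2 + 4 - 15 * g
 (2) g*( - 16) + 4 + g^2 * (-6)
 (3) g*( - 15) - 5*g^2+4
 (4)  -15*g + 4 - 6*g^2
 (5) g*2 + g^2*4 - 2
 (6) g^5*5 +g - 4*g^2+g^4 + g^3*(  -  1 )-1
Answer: 4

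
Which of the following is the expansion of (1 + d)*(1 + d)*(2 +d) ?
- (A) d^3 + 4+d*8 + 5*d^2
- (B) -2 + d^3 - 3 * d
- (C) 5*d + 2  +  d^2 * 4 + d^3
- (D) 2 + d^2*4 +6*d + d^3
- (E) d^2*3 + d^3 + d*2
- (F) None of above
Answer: C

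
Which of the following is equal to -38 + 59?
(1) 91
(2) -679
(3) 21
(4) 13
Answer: 3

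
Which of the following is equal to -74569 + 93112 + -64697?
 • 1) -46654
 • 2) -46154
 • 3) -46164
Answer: 2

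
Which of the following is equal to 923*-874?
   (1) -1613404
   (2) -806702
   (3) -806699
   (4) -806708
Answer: 2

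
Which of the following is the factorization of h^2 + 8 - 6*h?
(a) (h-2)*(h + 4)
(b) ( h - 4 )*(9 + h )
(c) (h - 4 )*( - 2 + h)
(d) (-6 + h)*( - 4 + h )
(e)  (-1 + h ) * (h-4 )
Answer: c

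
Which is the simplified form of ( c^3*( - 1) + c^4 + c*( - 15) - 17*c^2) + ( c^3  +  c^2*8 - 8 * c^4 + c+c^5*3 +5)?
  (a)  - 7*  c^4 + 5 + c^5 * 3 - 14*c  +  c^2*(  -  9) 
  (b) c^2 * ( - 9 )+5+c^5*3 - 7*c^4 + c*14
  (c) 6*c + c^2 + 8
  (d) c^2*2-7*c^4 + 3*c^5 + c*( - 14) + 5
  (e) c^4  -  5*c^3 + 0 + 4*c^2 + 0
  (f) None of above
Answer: a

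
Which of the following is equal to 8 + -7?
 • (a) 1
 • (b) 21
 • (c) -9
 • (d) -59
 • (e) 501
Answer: a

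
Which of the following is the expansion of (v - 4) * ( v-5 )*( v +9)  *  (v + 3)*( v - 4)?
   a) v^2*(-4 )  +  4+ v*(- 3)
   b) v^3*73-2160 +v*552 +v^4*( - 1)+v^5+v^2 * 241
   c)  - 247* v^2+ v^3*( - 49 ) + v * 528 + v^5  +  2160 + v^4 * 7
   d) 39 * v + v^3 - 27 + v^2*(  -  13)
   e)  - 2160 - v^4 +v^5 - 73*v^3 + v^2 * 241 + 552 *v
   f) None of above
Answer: e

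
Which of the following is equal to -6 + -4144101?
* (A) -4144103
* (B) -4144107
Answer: B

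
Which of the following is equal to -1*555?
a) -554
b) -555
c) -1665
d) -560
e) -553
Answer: b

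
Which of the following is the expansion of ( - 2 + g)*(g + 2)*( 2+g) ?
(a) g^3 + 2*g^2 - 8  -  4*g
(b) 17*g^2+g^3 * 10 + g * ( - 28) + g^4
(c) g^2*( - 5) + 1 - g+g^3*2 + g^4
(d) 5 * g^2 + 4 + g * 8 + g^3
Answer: a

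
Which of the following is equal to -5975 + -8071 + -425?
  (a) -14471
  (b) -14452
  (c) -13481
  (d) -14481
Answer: a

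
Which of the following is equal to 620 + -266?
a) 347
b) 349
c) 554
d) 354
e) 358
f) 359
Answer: d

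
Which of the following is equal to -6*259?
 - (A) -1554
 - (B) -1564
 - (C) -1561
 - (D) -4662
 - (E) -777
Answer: A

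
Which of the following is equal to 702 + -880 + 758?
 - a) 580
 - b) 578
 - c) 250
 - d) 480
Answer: a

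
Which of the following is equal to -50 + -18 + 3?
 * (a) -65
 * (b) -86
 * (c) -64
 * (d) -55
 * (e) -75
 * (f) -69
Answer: a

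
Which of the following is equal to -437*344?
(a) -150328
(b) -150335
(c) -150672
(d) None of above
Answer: a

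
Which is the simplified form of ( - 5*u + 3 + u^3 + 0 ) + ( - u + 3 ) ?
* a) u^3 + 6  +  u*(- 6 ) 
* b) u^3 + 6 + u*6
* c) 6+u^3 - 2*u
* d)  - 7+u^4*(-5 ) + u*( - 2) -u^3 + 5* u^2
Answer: a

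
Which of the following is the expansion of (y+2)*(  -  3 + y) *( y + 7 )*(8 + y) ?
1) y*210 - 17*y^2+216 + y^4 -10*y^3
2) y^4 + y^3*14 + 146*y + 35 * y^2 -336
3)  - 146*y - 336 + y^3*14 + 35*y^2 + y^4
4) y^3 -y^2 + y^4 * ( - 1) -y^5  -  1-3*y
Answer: 3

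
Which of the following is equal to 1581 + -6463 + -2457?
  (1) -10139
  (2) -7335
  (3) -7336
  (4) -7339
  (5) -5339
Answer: 4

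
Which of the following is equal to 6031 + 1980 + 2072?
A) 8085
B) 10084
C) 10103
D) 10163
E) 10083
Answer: E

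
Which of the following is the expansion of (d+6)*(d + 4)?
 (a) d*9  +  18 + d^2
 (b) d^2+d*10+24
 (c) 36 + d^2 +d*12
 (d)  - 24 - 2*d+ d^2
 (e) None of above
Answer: b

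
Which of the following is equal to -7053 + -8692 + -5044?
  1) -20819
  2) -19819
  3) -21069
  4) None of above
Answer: 4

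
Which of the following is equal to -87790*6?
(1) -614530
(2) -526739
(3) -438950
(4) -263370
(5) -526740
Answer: 5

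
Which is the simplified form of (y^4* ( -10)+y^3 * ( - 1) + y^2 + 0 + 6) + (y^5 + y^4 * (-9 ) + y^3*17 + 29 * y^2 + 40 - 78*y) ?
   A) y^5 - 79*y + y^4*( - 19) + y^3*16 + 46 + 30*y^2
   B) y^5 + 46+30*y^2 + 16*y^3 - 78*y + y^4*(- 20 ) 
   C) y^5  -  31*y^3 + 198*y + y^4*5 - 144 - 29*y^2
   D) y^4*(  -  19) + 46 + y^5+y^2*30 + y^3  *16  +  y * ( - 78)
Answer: D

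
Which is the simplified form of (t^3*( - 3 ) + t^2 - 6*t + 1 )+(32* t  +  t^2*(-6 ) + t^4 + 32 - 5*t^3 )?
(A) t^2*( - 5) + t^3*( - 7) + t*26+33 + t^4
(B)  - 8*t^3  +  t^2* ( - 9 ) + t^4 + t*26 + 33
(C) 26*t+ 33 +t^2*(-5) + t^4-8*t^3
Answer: C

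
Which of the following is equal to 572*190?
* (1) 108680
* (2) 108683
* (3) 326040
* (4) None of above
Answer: 1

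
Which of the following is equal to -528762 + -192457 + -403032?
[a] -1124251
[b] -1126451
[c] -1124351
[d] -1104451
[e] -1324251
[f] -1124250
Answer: a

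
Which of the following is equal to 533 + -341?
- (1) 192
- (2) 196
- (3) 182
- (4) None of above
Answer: 1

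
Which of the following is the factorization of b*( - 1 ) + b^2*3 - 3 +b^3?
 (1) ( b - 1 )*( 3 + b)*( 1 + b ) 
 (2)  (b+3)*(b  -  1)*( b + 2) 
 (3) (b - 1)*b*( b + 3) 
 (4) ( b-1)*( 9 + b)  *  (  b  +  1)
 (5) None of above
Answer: 1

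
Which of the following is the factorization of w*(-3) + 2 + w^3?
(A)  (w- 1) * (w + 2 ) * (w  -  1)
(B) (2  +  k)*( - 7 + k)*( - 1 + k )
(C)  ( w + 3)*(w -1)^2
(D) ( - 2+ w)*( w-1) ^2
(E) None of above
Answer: A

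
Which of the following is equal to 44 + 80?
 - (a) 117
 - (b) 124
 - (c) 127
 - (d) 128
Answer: b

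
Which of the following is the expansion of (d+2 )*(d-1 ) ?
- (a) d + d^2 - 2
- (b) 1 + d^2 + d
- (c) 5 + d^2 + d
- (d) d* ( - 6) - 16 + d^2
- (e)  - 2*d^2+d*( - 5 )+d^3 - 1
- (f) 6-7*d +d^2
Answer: a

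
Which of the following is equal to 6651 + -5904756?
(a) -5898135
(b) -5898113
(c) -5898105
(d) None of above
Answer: c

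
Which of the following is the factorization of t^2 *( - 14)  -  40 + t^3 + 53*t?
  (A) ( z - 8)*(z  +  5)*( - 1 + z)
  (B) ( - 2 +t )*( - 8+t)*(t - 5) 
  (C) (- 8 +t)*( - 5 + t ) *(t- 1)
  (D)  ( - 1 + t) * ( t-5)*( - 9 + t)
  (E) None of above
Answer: C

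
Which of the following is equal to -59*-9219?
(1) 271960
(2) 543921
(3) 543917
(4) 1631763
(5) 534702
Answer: 2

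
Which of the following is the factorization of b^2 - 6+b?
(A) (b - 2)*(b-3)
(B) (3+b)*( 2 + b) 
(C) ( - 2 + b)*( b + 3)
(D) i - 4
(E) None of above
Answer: C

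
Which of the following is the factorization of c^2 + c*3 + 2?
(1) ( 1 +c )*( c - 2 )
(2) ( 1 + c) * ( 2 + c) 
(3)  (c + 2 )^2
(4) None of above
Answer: 2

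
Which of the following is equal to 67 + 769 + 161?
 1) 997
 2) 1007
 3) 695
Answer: 1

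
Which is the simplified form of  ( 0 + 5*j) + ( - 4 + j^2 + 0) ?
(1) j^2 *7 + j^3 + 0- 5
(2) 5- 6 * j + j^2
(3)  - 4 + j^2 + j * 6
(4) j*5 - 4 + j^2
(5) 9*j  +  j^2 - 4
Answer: 4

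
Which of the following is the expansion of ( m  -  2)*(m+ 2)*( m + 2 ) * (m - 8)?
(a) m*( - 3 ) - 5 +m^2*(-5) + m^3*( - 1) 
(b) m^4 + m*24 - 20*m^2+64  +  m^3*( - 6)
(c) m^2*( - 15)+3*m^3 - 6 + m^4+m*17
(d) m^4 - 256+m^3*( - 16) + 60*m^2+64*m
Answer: b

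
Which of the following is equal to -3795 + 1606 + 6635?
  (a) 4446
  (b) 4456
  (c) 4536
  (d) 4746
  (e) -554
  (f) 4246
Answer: a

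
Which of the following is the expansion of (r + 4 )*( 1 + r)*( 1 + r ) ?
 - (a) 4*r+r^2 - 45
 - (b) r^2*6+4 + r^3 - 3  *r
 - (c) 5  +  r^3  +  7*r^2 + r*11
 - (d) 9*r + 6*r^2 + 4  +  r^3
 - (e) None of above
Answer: d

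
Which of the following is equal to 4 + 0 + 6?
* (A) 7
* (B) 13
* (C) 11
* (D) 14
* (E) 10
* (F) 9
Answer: E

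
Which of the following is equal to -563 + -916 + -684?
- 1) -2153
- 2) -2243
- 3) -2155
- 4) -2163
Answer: 4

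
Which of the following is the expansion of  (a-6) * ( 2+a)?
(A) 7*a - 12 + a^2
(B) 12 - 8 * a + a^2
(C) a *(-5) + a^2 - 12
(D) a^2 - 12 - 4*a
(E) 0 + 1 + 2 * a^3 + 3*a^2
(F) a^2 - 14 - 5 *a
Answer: D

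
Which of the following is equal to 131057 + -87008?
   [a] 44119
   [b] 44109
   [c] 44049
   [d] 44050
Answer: c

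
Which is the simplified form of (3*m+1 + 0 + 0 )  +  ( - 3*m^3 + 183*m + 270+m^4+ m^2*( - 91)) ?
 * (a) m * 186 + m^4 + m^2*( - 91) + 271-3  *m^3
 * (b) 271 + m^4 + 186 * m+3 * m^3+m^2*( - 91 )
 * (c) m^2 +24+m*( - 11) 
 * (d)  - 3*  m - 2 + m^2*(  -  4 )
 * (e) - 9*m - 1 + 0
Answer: a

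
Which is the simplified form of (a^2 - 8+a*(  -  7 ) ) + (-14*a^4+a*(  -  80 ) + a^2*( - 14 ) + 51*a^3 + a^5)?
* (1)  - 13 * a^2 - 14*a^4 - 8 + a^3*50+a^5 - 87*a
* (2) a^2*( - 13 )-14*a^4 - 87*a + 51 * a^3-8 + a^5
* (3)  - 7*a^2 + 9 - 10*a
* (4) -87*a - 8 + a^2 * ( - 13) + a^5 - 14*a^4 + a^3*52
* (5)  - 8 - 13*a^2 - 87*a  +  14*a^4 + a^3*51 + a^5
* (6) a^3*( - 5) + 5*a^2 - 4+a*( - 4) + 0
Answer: 2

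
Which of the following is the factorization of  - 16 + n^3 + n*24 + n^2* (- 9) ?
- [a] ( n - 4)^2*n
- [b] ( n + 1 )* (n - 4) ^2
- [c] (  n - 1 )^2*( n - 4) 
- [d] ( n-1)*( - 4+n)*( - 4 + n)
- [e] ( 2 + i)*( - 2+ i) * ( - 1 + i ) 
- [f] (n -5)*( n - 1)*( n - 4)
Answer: d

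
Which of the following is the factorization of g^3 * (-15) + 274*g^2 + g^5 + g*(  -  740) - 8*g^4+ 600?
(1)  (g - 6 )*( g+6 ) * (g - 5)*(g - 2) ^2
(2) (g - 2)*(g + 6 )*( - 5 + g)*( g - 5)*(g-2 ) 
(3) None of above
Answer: 2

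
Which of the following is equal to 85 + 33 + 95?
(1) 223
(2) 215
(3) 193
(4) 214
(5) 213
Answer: 5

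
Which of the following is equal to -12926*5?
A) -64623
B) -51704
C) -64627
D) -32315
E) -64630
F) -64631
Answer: E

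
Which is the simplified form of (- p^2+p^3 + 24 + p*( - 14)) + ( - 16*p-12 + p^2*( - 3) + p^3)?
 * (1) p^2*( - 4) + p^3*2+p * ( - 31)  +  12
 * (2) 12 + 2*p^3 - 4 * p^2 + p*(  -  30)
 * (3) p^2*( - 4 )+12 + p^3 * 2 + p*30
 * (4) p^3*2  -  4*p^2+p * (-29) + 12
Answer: 2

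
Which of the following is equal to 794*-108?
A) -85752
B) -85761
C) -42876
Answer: A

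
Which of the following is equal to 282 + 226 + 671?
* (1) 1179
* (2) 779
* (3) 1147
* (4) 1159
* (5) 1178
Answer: 1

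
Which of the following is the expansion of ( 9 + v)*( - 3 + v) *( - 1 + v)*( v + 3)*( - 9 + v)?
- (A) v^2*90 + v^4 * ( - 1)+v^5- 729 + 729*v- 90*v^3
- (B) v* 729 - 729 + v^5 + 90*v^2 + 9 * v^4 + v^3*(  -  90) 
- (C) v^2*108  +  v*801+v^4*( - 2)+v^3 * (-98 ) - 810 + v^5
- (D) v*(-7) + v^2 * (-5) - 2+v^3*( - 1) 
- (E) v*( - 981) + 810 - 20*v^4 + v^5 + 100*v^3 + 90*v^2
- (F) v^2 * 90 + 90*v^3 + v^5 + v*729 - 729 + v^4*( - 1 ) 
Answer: A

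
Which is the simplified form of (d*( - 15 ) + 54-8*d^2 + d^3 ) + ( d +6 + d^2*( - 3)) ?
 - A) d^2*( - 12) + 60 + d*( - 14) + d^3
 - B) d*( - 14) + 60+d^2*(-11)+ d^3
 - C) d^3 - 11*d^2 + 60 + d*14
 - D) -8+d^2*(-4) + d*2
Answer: B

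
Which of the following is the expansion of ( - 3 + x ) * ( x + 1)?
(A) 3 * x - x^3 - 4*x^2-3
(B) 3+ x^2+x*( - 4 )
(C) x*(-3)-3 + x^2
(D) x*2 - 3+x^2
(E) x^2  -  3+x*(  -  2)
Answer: E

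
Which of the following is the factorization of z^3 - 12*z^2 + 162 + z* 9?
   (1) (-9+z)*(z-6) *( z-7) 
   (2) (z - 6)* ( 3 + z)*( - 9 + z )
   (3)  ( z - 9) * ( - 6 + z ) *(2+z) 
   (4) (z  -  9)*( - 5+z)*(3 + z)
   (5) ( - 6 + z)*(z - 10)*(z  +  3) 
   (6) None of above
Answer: 2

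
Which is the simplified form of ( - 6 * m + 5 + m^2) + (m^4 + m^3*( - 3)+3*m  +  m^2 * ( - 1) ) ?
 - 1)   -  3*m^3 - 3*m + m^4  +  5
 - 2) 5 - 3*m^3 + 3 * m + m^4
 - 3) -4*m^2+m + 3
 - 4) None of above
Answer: 1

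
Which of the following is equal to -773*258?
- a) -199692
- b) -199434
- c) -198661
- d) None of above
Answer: b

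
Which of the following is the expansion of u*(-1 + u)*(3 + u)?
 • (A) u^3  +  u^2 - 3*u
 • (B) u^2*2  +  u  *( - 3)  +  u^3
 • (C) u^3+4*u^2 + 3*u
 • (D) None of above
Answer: B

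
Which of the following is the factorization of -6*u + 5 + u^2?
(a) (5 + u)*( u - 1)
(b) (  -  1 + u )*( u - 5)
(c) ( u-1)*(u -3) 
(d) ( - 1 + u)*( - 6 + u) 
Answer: b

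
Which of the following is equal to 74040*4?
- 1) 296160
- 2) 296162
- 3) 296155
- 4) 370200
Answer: 1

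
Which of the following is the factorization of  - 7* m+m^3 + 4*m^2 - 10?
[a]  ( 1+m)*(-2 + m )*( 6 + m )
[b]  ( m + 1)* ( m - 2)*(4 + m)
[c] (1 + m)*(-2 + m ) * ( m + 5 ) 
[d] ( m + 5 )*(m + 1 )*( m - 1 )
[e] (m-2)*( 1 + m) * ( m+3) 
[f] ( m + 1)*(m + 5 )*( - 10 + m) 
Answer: c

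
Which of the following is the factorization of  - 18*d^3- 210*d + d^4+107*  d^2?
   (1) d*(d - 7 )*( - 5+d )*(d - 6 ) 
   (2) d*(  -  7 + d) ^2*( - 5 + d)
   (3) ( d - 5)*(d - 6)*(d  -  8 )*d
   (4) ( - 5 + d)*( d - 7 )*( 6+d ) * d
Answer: 1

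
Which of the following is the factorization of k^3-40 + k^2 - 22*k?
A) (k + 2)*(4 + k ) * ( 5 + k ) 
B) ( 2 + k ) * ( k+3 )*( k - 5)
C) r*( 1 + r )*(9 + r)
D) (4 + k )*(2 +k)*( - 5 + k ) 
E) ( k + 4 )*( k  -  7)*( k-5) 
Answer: D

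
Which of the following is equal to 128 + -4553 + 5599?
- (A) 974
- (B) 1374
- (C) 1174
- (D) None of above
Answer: C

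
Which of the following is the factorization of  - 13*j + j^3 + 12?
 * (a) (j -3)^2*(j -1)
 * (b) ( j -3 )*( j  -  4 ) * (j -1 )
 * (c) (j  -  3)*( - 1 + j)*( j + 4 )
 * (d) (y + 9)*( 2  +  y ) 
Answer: c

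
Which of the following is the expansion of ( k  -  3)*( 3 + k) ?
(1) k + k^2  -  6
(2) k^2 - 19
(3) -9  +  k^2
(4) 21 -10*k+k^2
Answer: 3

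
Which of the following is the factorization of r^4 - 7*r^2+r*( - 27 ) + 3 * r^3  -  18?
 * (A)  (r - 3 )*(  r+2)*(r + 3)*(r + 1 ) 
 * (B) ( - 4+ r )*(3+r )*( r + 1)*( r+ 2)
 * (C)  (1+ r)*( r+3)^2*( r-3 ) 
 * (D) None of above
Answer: A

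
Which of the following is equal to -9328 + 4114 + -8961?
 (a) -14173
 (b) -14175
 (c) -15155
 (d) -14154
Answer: b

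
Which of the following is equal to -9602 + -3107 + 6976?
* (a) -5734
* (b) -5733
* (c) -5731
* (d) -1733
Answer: b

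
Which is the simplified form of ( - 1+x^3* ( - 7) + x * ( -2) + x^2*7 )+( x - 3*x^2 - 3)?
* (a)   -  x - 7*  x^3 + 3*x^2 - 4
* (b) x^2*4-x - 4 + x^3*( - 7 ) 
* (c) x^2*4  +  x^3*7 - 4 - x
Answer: b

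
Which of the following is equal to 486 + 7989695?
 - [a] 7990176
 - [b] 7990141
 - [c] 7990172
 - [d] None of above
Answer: d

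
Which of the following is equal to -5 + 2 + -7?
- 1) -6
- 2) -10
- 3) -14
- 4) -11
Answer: 2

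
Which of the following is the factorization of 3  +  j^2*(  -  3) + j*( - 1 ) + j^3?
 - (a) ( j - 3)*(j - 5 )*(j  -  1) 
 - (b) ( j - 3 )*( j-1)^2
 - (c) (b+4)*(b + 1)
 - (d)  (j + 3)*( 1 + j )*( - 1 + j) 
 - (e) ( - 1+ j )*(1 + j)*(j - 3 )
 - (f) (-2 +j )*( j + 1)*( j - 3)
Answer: e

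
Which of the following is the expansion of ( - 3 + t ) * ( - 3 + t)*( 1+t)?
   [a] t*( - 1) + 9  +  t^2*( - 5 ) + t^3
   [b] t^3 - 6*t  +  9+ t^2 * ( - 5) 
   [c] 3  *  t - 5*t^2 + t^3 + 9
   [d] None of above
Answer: c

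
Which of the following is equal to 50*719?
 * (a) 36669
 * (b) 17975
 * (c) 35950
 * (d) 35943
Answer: c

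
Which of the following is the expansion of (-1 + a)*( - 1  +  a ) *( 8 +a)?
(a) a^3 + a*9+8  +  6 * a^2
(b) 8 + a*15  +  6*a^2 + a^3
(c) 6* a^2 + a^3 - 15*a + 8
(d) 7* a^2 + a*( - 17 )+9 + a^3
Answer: c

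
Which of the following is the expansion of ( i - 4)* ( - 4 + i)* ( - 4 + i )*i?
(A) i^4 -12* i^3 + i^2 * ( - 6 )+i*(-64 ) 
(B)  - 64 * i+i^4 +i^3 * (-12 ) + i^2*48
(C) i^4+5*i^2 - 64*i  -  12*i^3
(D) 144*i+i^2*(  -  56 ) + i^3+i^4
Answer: B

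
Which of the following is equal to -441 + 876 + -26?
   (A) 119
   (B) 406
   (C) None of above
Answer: C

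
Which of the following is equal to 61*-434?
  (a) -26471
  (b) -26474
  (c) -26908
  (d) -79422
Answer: b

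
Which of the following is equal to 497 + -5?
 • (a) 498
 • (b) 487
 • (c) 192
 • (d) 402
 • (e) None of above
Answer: e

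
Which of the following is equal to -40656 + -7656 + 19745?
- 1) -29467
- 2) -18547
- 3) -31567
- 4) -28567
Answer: 4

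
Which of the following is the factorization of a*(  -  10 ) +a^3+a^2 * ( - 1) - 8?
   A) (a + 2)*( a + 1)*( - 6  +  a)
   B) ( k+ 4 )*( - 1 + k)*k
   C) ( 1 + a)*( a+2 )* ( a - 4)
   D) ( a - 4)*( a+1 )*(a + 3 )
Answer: C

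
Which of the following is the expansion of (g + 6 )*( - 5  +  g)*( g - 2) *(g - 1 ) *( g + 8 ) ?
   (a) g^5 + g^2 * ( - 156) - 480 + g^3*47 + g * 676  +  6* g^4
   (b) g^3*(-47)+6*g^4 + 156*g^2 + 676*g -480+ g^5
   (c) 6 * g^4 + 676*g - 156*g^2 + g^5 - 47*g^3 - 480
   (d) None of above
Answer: c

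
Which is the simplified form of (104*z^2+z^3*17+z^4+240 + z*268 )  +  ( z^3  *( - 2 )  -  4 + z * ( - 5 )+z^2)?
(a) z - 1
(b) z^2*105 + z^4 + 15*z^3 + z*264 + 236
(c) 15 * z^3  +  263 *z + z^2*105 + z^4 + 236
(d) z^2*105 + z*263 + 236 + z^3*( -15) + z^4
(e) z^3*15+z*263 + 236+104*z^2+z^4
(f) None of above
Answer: c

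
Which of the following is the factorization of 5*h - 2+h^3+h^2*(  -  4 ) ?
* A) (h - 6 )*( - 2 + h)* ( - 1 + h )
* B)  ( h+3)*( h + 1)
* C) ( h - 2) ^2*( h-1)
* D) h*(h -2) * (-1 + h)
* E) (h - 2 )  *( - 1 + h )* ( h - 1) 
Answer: E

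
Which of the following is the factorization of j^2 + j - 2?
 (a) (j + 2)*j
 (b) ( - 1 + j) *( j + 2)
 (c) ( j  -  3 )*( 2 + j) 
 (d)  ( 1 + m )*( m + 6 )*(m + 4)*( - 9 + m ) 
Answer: b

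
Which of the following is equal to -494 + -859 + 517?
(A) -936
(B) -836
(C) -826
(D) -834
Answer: B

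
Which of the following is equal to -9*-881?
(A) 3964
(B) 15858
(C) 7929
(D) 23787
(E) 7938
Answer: C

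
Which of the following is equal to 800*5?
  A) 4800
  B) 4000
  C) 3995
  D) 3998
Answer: B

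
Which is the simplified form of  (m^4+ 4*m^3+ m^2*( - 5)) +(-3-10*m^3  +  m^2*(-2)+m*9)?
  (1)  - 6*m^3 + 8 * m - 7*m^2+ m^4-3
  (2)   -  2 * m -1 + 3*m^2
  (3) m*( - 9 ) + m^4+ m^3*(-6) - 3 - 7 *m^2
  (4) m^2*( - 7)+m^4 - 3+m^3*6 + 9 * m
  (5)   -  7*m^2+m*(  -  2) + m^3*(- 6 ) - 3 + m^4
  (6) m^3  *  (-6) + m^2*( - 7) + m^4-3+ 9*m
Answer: 6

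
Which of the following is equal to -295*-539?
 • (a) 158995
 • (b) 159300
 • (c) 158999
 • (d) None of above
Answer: d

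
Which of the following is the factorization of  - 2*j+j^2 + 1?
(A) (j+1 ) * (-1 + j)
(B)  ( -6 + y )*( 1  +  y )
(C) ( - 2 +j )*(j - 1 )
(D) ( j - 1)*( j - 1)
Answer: D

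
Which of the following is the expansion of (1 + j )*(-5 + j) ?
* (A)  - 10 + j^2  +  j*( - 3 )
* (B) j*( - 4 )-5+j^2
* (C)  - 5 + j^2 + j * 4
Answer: B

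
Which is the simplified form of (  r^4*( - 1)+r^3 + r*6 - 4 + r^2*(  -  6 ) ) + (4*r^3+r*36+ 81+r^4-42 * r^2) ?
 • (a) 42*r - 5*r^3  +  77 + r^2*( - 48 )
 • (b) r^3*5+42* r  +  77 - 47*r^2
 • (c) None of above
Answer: c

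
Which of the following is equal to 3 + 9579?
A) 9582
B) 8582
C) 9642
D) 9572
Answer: A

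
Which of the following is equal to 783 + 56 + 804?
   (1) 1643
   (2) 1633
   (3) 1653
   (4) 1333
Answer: 1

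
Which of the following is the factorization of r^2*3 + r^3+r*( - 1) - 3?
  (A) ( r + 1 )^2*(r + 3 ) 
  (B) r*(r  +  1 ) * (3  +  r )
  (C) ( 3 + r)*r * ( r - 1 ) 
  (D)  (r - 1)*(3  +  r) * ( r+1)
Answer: D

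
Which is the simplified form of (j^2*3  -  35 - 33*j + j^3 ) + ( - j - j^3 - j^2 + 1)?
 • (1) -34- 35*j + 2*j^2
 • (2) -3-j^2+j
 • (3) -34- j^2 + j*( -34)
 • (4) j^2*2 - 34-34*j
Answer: 4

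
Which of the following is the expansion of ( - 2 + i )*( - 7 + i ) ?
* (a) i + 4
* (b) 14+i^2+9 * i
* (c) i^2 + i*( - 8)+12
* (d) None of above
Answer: d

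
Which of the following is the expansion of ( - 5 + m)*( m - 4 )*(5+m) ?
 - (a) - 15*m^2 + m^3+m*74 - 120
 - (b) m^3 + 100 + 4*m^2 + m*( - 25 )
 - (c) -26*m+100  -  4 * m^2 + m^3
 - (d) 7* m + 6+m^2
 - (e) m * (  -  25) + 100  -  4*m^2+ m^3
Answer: e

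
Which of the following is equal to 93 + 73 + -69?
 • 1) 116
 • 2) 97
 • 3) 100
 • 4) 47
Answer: 2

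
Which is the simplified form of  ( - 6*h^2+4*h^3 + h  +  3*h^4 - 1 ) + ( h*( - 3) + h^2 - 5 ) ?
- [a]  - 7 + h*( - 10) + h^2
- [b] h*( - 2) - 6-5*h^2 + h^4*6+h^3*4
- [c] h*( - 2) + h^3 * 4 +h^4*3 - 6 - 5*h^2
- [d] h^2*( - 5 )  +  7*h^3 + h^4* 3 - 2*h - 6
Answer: c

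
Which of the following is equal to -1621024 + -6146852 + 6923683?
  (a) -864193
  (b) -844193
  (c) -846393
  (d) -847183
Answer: b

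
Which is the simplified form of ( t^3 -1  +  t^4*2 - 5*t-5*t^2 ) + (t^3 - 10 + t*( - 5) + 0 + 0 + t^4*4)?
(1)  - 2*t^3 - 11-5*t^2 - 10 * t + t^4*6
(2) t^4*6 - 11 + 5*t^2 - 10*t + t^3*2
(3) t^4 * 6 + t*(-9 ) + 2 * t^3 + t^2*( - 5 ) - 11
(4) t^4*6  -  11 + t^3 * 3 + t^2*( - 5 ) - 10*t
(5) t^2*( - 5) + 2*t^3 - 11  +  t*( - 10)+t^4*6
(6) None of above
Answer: 5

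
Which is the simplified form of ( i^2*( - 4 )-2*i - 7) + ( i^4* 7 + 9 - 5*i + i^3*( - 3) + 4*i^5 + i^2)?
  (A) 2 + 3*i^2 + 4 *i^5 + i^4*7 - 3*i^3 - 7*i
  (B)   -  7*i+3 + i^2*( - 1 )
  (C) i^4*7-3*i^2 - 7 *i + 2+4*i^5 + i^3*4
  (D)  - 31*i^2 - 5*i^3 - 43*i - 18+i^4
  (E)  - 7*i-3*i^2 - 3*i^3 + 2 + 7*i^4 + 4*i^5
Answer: E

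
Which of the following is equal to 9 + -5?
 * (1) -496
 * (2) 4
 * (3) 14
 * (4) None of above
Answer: 2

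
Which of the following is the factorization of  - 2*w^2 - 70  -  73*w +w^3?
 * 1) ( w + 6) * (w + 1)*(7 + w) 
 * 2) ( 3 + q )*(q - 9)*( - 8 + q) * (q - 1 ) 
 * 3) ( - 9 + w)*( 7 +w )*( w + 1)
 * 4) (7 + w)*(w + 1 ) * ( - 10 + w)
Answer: 4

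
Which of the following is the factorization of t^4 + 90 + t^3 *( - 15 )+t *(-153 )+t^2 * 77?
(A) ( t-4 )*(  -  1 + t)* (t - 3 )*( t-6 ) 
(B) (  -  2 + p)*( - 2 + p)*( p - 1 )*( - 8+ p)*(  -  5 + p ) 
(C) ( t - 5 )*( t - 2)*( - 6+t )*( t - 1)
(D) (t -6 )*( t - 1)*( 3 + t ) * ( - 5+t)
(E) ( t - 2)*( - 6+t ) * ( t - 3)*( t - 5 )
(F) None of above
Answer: F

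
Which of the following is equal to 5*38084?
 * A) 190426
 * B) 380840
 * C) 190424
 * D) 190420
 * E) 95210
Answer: D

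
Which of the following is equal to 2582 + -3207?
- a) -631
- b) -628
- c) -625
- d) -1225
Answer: c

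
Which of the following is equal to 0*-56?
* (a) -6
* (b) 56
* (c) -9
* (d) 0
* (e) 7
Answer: d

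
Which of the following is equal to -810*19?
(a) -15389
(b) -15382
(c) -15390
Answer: c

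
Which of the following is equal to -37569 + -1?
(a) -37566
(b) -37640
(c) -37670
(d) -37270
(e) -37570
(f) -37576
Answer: e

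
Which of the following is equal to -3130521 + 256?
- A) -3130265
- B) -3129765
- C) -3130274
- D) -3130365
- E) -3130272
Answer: A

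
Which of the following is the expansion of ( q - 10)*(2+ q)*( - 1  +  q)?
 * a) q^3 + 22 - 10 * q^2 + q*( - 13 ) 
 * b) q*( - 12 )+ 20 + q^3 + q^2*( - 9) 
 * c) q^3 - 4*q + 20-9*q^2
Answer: b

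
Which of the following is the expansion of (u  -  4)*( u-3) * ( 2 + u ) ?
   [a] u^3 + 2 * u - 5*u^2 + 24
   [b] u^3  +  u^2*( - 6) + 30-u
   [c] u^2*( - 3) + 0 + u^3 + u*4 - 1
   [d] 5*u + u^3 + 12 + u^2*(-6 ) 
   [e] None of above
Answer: e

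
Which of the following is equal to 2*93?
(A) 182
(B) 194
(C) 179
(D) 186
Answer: D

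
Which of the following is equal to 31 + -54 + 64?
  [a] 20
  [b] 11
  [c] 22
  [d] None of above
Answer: d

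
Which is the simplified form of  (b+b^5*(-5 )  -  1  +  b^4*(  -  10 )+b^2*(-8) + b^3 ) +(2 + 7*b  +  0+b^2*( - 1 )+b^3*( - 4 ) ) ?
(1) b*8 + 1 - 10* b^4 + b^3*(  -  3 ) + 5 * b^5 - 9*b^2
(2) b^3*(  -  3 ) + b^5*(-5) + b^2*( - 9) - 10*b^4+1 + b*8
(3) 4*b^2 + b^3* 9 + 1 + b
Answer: 2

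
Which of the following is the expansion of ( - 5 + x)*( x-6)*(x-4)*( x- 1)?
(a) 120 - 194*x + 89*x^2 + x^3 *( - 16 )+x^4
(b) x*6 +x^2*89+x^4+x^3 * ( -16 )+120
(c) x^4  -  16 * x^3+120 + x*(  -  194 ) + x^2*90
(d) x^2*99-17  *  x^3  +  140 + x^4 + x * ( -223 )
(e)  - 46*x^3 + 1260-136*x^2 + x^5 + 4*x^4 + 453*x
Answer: a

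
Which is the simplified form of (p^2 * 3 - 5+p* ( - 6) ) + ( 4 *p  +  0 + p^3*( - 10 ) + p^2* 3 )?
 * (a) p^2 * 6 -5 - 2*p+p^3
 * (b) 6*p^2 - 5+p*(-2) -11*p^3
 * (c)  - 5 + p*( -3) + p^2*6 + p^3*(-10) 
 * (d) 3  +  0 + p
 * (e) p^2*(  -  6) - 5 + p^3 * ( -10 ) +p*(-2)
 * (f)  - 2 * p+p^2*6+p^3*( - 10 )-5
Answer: f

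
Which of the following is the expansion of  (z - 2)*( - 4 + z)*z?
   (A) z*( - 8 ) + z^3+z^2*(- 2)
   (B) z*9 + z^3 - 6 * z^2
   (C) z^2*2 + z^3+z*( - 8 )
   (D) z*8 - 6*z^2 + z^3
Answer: D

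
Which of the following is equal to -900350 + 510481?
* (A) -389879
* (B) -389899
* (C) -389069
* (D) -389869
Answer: D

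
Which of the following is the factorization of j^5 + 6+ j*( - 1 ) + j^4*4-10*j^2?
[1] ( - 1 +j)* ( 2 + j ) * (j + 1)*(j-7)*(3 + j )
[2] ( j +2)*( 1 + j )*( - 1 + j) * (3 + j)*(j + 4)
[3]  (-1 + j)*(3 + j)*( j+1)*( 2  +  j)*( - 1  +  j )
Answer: 3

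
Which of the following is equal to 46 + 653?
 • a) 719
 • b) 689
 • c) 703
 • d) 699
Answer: d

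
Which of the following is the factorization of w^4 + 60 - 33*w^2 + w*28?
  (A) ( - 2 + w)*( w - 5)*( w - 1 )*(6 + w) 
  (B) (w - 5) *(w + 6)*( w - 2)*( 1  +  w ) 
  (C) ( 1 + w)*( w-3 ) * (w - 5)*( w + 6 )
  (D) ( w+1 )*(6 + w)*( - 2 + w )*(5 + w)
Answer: B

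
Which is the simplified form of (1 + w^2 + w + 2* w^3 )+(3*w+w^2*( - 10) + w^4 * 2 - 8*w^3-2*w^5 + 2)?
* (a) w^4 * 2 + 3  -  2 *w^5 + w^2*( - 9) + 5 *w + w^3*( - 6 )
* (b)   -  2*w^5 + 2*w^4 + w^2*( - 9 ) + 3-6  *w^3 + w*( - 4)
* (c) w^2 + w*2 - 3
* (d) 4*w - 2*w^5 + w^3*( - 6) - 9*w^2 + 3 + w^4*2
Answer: d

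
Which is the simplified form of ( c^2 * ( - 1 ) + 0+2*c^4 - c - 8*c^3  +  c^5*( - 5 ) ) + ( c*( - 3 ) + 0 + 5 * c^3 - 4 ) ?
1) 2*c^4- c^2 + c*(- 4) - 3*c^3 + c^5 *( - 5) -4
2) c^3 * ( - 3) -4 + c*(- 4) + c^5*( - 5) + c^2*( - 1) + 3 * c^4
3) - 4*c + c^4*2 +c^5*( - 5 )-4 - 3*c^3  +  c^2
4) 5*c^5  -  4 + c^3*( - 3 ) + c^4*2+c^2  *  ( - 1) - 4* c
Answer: 1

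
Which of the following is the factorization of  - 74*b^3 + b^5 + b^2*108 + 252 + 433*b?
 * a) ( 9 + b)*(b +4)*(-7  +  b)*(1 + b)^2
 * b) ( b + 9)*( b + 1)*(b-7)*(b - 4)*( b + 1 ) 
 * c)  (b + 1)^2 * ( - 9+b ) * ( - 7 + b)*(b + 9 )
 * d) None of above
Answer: b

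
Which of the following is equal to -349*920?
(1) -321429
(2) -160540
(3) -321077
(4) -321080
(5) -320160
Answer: 4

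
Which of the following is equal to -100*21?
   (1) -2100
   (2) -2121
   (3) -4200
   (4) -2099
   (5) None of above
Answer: 1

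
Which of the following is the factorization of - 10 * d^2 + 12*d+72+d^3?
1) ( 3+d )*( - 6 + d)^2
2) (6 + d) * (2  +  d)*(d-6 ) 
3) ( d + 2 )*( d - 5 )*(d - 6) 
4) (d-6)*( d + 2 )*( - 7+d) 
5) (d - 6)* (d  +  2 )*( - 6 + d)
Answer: 5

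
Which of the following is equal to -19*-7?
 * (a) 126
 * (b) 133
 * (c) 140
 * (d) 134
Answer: b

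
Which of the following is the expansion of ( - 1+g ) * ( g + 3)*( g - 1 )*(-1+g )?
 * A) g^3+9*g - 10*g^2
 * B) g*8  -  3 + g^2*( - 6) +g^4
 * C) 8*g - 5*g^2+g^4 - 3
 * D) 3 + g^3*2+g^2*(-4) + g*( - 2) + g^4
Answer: B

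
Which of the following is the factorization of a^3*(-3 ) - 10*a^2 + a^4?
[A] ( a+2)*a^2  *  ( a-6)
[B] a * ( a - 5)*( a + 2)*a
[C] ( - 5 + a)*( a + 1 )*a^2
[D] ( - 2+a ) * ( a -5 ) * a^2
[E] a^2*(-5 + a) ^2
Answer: B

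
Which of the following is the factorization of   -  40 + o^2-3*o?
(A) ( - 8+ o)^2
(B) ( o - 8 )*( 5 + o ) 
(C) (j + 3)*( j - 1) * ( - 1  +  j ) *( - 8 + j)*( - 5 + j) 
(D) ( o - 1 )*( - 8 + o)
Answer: B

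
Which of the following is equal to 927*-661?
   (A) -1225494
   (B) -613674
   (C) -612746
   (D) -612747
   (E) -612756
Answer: D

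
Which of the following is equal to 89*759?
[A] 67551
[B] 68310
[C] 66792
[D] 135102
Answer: A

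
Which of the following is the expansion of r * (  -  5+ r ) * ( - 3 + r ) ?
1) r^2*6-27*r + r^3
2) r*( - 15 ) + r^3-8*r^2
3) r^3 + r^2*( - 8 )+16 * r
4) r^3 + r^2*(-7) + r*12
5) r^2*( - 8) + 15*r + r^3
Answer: 5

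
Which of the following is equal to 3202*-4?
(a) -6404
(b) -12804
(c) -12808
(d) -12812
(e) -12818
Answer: c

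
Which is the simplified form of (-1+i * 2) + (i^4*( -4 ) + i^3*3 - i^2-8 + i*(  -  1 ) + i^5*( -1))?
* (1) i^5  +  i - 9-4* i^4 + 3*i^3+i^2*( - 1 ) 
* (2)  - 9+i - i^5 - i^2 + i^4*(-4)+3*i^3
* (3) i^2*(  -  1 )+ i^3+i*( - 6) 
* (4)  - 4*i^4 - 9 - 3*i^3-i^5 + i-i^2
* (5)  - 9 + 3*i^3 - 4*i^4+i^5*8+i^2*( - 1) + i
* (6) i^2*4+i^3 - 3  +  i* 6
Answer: 2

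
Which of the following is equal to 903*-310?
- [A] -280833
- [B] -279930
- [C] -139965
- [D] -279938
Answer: B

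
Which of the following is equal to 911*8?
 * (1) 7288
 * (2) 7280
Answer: 1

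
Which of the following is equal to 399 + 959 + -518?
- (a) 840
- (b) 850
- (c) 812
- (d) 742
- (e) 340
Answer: a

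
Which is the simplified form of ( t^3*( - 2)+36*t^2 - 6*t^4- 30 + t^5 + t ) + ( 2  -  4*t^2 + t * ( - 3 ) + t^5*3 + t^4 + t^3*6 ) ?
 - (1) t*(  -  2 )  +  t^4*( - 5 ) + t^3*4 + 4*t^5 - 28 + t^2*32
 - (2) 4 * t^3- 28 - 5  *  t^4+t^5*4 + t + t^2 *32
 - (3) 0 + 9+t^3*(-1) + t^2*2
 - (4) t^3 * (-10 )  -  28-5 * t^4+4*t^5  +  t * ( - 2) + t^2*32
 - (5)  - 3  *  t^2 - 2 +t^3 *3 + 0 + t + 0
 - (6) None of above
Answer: 1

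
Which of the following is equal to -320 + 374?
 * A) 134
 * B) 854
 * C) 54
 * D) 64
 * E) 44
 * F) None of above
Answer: C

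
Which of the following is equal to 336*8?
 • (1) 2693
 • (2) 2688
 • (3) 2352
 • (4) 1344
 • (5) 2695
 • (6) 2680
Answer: 2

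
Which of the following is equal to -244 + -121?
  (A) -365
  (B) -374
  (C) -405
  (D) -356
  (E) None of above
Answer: A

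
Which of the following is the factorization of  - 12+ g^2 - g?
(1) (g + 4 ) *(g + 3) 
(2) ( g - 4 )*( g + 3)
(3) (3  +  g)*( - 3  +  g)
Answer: 2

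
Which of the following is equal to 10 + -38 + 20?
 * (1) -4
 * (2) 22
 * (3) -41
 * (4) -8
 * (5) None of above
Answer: 4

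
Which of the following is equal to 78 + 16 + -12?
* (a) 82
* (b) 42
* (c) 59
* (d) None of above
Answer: a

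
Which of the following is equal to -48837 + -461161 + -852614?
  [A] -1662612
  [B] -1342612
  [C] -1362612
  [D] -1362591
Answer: C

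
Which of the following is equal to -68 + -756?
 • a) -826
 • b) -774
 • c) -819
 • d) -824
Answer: d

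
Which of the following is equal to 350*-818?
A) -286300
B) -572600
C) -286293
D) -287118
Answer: A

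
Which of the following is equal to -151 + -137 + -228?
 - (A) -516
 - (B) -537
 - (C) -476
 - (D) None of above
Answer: A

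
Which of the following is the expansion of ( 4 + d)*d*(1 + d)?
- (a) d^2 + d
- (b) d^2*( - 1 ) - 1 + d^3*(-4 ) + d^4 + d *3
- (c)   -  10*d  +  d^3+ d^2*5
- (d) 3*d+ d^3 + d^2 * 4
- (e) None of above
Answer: e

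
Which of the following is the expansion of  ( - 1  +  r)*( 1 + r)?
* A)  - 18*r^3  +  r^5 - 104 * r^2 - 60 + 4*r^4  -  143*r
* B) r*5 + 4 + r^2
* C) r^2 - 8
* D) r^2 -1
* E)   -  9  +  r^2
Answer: D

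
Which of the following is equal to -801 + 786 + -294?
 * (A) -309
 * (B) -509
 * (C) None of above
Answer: A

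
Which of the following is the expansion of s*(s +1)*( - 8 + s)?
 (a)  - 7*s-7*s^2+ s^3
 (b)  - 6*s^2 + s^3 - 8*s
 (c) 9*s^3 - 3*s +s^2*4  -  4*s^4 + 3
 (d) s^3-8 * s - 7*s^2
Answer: d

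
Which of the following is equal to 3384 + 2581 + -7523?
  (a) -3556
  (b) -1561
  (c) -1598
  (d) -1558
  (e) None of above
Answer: d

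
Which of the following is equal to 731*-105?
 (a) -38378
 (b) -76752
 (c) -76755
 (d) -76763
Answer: c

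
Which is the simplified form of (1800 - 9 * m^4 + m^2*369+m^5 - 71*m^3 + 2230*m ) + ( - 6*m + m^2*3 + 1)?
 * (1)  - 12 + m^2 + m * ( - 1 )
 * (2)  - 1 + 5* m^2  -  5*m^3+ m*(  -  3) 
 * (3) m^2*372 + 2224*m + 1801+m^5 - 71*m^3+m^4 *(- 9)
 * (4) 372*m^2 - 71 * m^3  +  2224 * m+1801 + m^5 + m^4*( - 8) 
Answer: 3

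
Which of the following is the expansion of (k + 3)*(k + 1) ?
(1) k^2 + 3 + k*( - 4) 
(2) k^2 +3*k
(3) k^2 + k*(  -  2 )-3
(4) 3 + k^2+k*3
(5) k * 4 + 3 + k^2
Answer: 5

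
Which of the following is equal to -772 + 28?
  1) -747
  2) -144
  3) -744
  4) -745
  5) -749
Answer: 3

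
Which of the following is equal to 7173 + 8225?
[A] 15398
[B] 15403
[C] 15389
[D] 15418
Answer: A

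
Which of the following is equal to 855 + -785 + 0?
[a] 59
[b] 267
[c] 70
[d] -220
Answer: c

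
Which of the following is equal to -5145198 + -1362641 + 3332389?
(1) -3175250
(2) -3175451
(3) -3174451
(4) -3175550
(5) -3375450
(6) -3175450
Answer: 6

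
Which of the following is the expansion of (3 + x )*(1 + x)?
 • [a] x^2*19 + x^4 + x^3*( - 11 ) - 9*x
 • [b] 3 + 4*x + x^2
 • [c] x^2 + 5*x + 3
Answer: b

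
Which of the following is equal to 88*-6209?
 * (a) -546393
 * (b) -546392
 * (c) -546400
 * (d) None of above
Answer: b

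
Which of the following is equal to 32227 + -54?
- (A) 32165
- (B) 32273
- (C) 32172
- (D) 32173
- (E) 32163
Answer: D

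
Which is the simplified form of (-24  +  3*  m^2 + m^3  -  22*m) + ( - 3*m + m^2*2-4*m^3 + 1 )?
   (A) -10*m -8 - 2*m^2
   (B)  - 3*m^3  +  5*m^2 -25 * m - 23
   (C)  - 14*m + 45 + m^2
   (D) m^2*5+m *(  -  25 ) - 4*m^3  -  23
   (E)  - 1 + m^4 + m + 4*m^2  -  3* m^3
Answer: B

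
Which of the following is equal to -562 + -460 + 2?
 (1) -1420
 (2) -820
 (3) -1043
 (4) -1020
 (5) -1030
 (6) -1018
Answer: 4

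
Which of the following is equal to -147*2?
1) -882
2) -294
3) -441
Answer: 2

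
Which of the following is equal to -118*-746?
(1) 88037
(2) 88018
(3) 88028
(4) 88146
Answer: 3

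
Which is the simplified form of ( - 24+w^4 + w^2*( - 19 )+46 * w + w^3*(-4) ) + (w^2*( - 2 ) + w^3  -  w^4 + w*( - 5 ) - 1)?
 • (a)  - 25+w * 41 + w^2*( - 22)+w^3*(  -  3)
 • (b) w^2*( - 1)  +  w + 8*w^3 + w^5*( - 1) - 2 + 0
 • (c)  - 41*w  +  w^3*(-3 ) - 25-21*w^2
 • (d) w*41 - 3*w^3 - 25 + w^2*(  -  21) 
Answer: d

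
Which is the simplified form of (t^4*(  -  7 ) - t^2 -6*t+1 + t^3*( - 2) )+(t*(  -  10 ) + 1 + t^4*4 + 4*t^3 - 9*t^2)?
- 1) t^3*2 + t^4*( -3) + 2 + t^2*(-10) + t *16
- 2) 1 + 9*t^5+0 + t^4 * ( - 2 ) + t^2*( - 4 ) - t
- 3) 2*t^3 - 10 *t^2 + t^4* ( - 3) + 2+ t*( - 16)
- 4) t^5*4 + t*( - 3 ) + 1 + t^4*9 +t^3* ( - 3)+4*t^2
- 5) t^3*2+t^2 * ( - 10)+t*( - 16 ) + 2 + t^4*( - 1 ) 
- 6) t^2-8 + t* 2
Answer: 3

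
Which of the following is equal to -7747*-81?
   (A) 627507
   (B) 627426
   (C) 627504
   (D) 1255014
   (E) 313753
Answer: A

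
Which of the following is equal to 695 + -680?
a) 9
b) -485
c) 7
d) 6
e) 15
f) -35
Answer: e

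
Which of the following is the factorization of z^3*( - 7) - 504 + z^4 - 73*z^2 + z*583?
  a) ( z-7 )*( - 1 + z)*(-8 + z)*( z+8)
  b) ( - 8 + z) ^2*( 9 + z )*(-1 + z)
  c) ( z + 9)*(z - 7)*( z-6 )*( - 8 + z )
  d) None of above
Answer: d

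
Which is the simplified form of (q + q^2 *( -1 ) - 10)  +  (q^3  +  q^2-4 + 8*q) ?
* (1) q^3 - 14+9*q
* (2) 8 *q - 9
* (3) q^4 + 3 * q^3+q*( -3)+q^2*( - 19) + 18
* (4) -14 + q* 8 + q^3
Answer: 1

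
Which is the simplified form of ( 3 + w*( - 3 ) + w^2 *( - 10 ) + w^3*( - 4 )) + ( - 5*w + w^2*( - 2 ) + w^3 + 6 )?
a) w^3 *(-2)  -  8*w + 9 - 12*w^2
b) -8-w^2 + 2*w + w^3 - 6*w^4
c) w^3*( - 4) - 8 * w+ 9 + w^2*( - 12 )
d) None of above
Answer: d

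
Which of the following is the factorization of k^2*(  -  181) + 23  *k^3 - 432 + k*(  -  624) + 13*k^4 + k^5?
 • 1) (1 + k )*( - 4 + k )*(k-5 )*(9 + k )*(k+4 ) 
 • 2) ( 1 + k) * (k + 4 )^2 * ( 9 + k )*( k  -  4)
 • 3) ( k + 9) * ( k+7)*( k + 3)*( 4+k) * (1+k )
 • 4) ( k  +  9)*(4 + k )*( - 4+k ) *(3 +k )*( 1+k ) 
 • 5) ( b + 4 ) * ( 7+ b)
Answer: 4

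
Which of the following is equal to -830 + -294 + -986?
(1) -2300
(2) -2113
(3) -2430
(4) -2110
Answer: 4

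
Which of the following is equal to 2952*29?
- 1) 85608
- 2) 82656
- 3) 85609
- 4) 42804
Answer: 1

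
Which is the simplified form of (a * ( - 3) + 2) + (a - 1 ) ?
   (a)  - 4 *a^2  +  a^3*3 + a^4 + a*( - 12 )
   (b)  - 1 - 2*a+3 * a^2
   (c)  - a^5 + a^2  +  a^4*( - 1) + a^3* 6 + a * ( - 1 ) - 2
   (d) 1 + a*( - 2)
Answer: d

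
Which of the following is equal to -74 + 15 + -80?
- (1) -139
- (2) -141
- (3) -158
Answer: 1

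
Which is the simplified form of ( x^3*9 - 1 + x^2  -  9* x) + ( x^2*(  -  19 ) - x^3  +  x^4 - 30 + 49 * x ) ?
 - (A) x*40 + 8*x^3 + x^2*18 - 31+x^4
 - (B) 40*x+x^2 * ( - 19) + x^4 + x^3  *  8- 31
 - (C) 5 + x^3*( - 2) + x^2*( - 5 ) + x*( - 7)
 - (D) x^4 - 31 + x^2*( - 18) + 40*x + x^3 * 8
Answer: D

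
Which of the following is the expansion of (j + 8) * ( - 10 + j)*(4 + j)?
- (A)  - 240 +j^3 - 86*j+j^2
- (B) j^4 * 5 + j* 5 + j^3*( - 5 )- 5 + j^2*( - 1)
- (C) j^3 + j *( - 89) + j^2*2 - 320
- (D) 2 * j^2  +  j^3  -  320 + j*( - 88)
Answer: D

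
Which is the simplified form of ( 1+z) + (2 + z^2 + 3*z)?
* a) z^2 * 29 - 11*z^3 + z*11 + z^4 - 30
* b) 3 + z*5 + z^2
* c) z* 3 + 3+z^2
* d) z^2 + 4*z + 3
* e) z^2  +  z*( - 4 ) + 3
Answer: d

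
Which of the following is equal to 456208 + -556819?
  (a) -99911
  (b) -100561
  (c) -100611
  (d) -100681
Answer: c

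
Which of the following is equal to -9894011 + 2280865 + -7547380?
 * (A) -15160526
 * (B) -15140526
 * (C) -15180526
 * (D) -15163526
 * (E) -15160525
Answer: A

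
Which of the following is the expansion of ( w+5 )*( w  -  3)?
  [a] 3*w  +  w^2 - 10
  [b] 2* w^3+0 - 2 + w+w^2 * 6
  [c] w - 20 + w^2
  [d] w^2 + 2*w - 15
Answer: d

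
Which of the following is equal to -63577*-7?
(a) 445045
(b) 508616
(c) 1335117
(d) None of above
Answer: d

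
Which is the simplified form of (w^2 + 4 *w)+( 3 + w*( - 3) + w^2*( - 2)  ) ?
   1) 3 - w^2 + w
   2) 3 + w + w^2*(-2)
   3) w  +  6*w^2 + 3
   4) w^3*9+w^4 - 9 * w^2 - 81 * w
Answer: 1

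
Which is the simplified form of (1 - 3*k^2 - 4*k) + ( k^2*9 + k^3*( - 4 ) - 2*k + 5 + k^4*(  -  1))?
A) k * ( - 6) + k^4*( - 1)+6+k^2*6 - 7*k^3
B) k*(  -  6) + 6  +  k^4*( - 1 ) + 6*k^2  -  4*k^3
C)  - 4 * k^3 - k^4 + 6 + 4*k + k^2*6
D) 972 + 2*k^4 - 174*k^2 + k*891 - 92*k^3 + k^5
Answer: B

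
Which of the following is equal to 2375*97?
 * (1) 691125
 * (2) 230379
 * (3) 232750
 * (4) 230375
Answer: 4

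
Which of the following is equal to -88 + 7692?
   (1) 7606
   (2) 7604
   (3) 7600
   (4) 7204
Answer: 2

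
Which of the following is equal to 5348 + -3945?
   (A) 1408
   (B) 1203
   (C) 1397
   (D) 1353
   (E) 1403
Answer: E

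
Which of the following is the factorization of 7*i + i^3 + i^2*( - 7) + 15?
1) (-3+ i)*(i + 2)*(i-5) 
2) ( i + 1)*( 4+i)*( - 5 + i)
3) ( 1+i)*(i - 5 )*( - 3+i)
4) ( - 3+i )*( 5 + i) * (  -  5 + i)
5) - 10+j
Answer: 3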